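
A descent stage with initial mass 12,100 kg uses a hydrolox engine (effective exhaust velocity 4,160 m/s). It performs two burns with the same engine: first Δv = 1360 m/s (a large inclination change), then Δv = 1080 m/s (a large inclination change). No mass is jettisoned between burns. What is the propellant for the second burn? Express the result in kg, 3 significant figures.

propellant for the second burn ≈ 2000 kg

After the first burn: m = 12100 × exp(−1360/4160.0) = 12100 × 0.72114 = 8,725.79 kg.
After the second burn: m = 8,725.79 × exp(−1080/4160.0) = 8,725.79 × 0.77135 = 6,730.64 kg.
Second-burn propellant = 8,725.79 − 6,730.64 = 1,995.15 kg.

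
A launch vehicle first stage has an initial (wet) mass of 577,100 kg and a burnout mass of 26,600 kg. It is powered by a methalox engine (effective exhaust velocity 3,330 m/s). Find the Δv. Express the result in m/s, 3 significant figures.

Δv = v_e · ln(m₀/m_f) = 3330.0 × ln(21.7) = 3330.0 × 3.0771 ≈ 10246.8 m/s.

Δv ≈ 10200 m/s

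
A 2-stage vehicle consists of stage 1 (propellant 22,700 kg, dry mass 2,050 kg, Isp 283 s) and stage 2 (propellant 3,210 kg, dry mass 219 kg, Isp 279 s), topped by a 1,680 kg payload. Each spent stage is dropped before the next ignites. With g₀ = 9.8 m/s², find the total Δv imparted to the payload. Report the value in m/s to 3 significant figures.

Δv ≈ 6670 m/s

Ignition mass of stage 1 = 22,700+2,050 + 3,210+219 + 1,680 = 29,859 kg.
Stage 1: m₀ = 29,859 kg, m_f = 29,859 − 22,700 = 7,159 kg; Δv = 283×9.8×ln(4.171) = 2773.4×1.4281 ≈ 3961 m/s.
Stage 2: m₀ = 5,109 kg, m_f = 5,109 − 3,210 = 1,899 kg; Δv = 279×9.8×ln(2.69) = 2734.2×0.9897 ≈ 2706 m/s.
Total Δv = 3961 + 2706 = 6667 m/s.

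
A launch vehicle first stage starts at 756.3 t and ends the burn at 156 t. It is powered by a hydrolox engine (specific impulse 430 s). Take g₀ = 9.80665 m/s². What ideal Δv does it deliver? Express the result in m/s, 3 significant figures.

v_e = Isp · g₀ = 430 × 9.80665 = 4216.9 m/s.
Rocket equation: Δv = v_e · ln(m₀/m_f) = 4216.9 × ln(4.848) = 4216.9 × 1.5786 ≈ 6656.7 m/s.

Δv ≈ 6660 m/s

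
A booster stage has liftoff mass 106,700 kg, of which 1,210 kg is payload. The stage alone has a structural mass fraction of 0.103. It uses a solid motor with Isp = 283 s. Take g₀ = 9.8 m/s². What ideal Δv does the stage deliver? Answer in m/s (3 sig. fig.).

Δv ≈ 6040 m/s

Stage wet mass = m₀ − payload = 106,700 − 1,210 = 105,490 kg.
Stage dry mass = ε × stage wet mass = 0.103 × 105,490 = 10,865.5 kg.
Burnout mass m_f = stage dry + payload = 10,865.5 + 1,210 = 12,075.5 kg.
v_e = Isp · g₀ = 283 × 9.8 = 2773.4 m/s.
Rocket equation: Δv = v_e · ln(106,700/12,075.5) = 2773.4 × ln(8.836) = 2773.4 × 2.1788 ≈ 6043 m/s.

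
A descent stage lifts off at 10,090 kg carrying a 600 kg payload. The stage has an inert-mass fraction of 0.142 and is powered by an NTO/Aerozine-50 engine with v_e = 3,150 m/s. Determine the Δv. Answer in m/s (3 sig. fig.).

Δv ≈ 5180 m/s

Stage wet mass = m₀ − payload = 10,090 − 600 = 9,490 kg.
Stage dry mass = ε × stage wet mass = 0.142 × 9,490 = 1,347.58 kg.
Burnout mass m_f = stage dry + payload = 1,347.58 + 600 = 1,947.58 kg.
From the ideal rocket equation, Δv = v_e · ln(10,090/1,947.58) = 3150.0 × ln(5.181) = 3150.0 × 1.6450 ≈ 5182 m/s.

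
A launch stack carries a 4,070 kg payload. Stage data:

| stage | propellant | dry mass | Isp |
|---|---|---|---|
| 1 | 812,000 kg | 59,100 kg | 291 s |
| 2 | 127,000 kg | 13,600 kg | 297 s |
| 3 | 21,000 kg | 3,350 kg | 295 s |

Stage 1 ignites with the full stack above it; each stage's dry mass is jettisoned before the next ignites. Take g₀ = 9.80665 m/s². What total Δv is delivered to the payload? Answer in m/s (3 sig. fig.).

Δv ≈ 12300 m/s

Ignition mass of stage 1 = 812,000+59,100 + 127,000+13,600 + 21,000+3,350 + 4,070 = 1,040,120 kg.
Stage 1: m₀ = 1,040,120 kg, m_f = 1,040,120 − 812,000 = 228,120 kg; Δv = 291×9.80665×ln(4.56) = 2853.7×1.5172 ≈ 4330 m/s.
Stage 2: m₀ = 169,020 kg, m_f = 169,020 − 127,000 = 42,020 kg; Δv = 297×9.80665×ln(4.022) = 2912.6×1.3919 ≈ 4054 m/s.
Stage 3: m₀ = 28,420 kg, m_f = 28,420 − 21,000 = 7,420 kg; Δv = 295×9.80665×ln(3.83) = 2893.0×1.3429 ≈ 3885 m/s.
Total Δv = 4330 + 4054 + 3885 = 12269 m/s.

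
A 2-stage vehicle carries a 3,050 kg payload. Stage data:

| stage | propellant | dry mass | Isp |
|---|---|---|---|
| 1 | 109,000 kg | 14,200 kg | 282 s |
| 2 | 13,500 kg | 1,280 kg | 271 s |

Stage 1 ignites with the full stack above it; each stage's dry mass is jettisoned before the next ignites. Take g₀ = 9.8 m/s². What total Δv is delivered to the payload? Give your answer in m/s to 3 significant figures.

Δv ≈ 7860 m/s

Ignition mass of stage 1 = 109,000+14,200 + 13,500+1,280 + 3,050 = 141,030 kg.
Stage 1: m₀ = 141,030 kg, m_f = 141,030 − 109,000 = 32,030 kg; Δv = 282×9.8×ln(4.403) = 2763.6×1.4823 ≈ 4096 m/s.
Stage 2: m₀ = 17,830 kg, m_f = 17,830 − 13,500 = 4,330 kg; Δv = 271×9.8×ln(4.118) = 2655.8×1.4153 ≈ 3759 m/s.
Total Δv = 4096 + 3759 = 7855 m/s.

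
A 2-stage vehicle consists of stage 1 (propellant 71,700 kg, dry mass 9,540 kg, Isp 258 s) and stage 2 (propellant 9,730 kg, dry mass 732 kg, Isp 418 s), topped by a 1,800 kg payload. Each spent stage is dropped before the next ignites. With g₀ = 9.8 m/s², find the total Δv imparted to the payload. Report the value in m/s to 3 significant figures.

Δv ≈ 10100 m/s

Ignition mass of stage 1 = 71,700+9,540 + 9,730+732 + 1,800 = 93,502 kg.
Stage 1: m₀ = 93,502 kg, m_f = 93,502 − 71,700 = 21,802 kg; Δv = 258×9.8×ln(4.289) = 2528.4×1.4560 ≈ 3681 m/s.
Stage 2: m₀ = 12,262 kg, m_f = 12,262 − 9,730 = 2,532 kg; Δv = 418×9.8×ln(4.843) = 4096.4×1.5775 ≈ 6462 m/s.
Total Δv = 3681 + 6462 = 10143 m/s.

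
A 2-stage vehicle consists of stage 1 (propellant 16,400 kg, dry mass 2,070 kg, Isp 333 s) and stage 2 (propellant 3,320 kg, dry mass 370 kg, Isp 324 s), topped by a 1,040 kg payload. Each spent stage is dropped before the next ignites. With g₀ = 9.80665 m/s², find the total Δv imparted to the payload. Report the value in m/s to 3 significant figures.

Δv ≈ 7850 m/s

Ignition mass of stage 1 = 16,400+2,070 + 3,320+370 + 1,040 = 23,200 kg.
Stage 1: m₀ = 23,200 kg, m_f = 23,200 − 16,400 = 6,800 kg; Δv = 333×9.80665×ln(3.412) = 3265.6×1.2272 ≈ 4008 m/s.
Stage 2: m₀ = 4,730 kg, m_f = 4,730 − 3,320 = 1,410 kg; Δv = 324×9.80665×ln(3.355) = 3177.4×1.2103 ≈ 3846 m/s.
Total Δv = 4008 + 3846 = 7854 m/s.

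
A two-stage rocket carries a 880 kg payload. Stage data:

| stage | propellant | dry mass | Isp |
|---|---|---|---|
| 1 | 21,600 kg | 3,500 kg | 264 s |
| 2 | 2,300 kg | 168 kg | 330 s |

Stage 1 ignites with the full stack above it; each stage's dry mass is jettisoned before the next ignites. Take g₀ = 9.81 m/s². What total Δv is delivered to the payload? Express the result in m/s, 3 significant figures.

Ignition mass of stage 1 = 21,600+3,500 + 2,300+168 + 880 = 28,448 kg.
Stage 1: m₀ = 28,448 kg, m_f = 28,448 − 21,600 = 6,848 kg; Δv = 264×9.81×ln(4.154) = 2589.8×1.4241 ≈ 3688 m/s.
Stage 2: m₀ = 3,348 kg, m_f = 3,348 − 2,300 = 1,048 kg; Δv = 330×9.81×ln(3.195) = 3237.3×1.1615 ≈ 3760 m/s.
Total Δv = 3688 + 3760 = 7448 m/s.

Δv ≈ 7450 m/s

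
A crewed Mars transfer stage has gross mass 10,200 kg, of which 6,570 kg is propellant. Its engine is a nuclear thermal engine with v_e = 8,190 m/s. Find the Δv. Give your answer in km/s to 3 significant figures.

Δv ≈ 8.46 km/s

m_f = m₀ − m_prop = 10,200 − 6,570 = 3,630 kg.
Δv = v_e · ln(m₀/m_f) = 8190.0 × ln(2.81) = 8190.0 × 1.0332 ≈ 8461.5 m/s.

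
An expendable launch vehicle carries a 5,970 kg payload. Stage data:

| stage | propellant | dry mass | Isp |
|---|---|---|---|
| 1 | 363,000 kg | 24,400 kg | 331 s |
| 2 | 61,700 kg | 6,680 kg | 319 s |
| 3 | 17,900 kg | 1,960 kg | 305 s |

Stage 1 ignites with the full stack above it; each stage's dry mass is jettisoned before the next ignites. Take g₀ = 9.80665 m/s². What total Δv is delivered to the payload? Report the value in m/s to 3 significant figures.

Ignition mass of stage 1 = 363,000+24,400 + 61,700+6,680 + 17,900+1,960 + 5,970 = 481,610 kg.
Stage 1: m₀ = 481,610 kg, m_f = 481,610 − 363,000 = 118,610 kg; Δv = 331×9.80665×ln(4.06) = 3246.0×1.4013 ≈ 4549 m/s.
Stage 2: m₀ = 94,210 kg, m_f = 94,210 − 61,700 = 32,510 kg; Δv = 319×9.80665×ln(2.898) = 3128.3×1.0640 ≈ 3328 m/s.
Stage 3: m₀ = 25,830 kg, m_f = 25,830 − 17,900 = 7,930 kg; Δv = 305×9.80665×ln(3.257) = 2991.0×1.1809 ≈ 3532 m/s.
Total Δv = 4549 + 3328 + 3532 = 11409 m/s.

Δv ≈ 11400 m/s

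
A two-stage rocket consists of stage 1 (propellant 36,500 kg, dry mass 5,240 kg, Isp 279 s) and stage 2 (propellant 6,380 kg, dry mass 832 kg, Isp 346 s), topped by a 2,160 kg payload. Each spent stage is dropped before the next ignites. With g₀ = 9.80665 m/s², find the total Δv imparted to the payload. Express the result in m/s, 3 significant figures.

Δv ≈ 7300 m/s

Ignition mass of stage 1 = 36,500+5,240 + 6,380+832 + 2,160 = 51,112 kg.
Stage 1: m₀ = 51,112 kg, m_f = 51,112 − 36,500 = 14,612 kg; Δv = 279×9.80665×ln(3.498) = 2736.1×1.2522 ≈ 3426 m/s.
Stage 2: m₀ = 9,372 kg, m_f = 9,372 − 6,380 = 2,992 kg; Δv = 346×9.80665×ln(3.132) = 3393.1×1.1418 ≈ 3874 m/s.
Total Δv = 3426 + 3874 = 7300 m/s.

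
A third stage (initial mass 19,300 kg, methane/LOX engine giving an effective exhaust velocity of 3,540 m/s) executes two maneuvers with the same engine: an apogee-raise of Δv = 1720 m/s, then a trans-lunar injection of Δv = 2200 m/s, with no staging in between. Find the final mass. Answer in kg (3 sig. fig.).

final mass ≈ 6380 kg

After the first burn: m = 19300 × exp(−1720/3540.0) = 19300 × 0.61516 = 11,872.6 kg.
After the second burn: m = 11,872.6 × exp(−2200/3540.0) = 11,872.6 × 0.53715 = 6,377.37 kg.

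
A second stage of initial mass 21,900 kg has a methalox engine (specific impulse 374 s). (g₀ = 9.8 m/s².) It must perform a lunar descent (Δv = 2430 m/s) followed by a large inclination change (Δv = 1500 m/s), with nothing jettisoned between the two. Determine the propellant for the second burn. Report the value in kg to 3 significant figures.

v_e = Isp · g₀ = 374 × 9.8 = 3665.2 m/s.
After the first burn: m = 21900 × exp(−2430/3665.2) = 21900 × 0.51531 = 11,285.3 kg.
After the second burn: m = 11,285.3 × exp(−1500/3665.2) = 11,285.3 × 0.66415 = 7,495.13 kg.
Second-burn propellant = 11,285.3 − 7,495.13 = 3,790.17 kg.

propellant for the second burn ≈ 3790 kg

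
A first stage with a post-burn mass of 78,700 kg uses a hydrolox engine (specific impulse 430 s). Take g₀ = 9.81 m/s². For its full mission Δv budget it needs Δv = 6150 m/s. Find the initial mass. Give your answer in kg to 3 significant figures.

v_e = Isp · g₀ = 430 × 9.81 = 4218.3 m/s.
m₀/m_f = exp(Δv / v_e) = exp(6150 / 4218.3) = exp(1.4579) = 4.2971.
m₀ = m_f × 4.2971 = 78,700 × 4.2971 = 338,182 kg.

initial mass ≈ 338000 kg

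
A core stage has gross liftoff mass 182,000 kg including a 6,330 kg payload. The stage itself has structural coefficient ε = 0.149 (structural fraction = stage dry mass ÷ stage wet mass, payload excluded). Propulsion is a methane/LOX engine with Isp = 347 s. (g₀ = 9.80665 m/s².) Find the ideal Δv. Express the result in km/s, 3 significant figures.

Δv ≈ 5.86 km/s

Stage wet mass = m₀ − payload = 182,000 − 6,330 = 175,670 kg.
Stage dry mass = ε × stage wet mass = 0.149 × 175,670 = 26,174.8 kg.
Burnout mass m_f = stage dry + payload = 26,174.8 + 6,330 = 32,504.8 kg.
v_e = Isp · g₀ = 347 × 9.80665 = 3402.9 m/s.
By the Tsiolkovsky rocket equation, Δv = v_e · ln(182,000/32,504.8) = 3402.9 × ln(5.599) = 3402.9 × 1.7226 ≈ 5862 m/s.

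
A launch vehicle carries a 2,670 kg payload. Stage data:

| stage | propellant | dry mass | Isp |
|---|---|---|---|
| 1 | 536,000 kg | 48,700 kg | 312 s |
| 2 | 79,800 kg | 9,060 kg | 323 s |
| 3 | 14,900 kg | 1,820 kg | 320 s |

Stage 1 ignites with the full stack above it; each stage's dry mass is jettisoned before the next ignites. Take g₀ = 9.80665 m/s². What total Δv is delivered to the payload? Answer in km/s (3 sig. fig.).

Δv ≈ 13.4 km/s

Ignition mass of stage 1 = 536,000+48,700 + 79,800+9,060 + 14,900+1,820 + 2,670 = 692,950 kg.
Stage 1: m₀ = 692,950 kg, m_f = 692,950 − 536,000 = 156,950 kg; Δv = 312×9.80665×ln(4.415) = 3059.7×1.4850 ≈ 4544 m/s.
Stage 2: m₀ = 108,250 kg, m_f = 108,250 − 79,800 = 28,450 kg; Δv = 323×9.80665×ln(3.805) = 3167.5×1.3363 ≈ 4233 m/s.
Stage 3: m₀ = 19,390 kg, m_f = 19,390 − 14,900 = 4,490 kg; Δv = 320×9.80665×ln(4.318) = 3138.1×1.4629 ≈ 4591 m/s.
Total Δv = 4544 + 4233 + 4591 = 13368 m/s.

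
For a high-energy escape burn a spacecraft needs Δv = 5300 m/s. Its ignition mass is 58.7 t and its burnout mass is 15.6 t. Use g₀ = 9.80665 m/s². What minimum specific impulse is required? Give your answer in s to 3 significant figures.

Isp ≈ 408 s

ln(m₀/m_f) = ln(58700/15600) = ln(3.763) = 1.3252.
v_e = Δv / ln(m₀/m_f) = 5300 / 1.3252 = 3999.5 m/s.
Isp = v_e / g₀ = 3999.5 / 9.80665 = 407.8 s.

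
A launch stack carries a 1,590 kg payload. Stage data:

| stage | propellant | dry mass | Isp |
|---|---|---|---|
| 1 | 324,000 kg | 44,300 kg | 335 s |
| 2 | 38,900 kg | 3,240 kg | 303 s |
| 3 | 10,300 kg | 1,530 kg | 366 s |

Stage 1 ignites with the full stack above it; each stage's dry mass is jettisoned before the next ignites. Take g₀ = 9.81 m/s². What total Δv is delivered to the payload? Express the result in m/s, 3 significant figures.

Δv ≈ 13600 m/s

Ignition mass of stage 1 = 324,000+44,300 + 38,900+3,240 + 10,300+1,530 + 1,590 = 423,860 kg.
Stage 1: m₀ = 423,860 kg, m_f = 423,860 − 324,000 = 99,860 kg; Δv = 335×9.81×ln(4.245) = 3286.4×1.4456 ≈ 4751 m/s.
Stage 2: m₀ = 55,560 kg, m_f = 55,560 − 38,900 = 16,660 kg; Δv = 303×9.81×ln(3.335) = 2972.4×1.2045 ≈ 3580 m/s.
Stage 3: m₀ = 13,420 kg, m_f = 13,420 − 10,300 = 3,120 kg; Δv = 366×9.81×ln(4.301) = 3590.5×1.4589 ≈ 5238 m/s.
Total Δv = 4751 + 3580 + 5238 = 13569 m/s.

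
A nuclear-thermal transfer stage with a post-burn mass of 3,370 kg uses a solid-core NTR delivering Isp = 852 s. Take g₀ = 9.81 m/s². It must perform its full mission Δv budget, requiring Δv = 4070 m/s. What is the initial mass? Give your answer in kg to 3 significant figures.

initial mass ≈ 5480 kg

v_e = Isp · g₀ = 852 × 9.81 = 8358.1 m/s.
Using Δv = v_e ln(m₀/m_f): m₀/m_f = exp(Δv / v_e) = exp(4070 / 8358.1) = exp(0.4870) = 1.6273.
m₀ = m_f × 1.6273 = 3,370 × 1.6273 = 5,484 kg.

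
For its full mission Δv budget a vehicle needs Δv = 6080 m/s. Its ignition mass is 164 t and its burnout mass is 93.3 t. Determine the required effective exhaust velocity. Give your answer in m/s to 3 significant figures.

ln(m₀/m_f) = ln(164000/93300) = ln(1.758) = 0.5640.
Rocket equation: v_e = Δv / ln(m₀/m_f) = 6080 / 0.5640 = 10779.3 m/s.

v_e ≈ 10800 m/s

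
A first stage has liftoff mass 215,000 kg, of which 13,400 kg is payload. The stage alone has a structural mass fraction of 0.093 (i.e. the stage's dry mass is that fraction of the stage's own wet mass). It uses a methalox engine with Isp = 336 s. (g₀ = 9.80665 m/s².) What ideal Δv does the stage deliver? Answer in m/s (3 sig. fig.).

Stage wet mass = m₀ − payload = 215,000 − 13,400 = 201,600 kg.
Stage dry mass = ε × stage wet mass = 0.093 × 201,600 = 18,748.8 kg.
Burnout mass m_f = stage dry + payload = 18,748.8 + 13,400 = 32,148.8 kg.
v_e = Isp · g₀ = 336 × 9.80665 = 3295.0 m/s.
Δv = v_e · ln(215,000/32,148.8) = 3295.0 × ln(6.688) = 3295.0 × 1.9003 ≈ 6261 m/s.

Δv ≈ 6260 m/s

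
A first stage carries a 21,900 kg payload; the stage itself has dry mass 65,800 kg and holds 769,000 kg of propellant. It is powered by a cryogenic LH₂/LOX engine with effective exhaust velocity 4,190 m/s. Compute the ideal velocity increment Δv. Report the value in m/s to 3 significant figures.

m₀ = payload + dry + propellant = 21,900 + 65,800 + 769,000 = 856,700 kg.
m_f = payload + dry = 21,900 + 65,800 = 87,700 kg.
Rocket equation: Δv = v_e · ln(m₀/m_f) = 4190.0 × ln(9.769) = 4190.0 × 2.2792 ≈ 9549.7 m/s.

Δv ≈ 9550 m/s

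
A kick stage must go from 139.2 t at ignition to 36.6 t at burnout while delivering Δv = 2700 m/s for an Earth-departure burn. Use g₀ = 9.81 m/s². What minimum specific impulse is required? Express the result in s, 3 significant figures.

Isp ≈ 206 s

ln(m₀/m_f) = ln(139200/36600) = ln(3.803) = 1.3359.
v_e = Δv / ln(m₀/m_f) = 2700 / 1.3359 = 2021.2 m/s.
Isp = v_e / g₀ = 2021.2 / 9.81 = 206.0 s.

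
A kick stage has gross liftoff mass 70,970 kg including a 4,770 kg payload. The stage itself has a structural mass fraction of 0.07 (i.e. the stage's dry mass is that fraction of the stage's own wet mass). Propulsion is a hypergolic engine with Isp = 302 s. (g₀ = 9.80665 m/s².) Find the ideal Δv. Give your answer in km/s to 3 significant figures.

Δv ≈ 5.99 km/s

Stage wet mass = m₀ − payload = 70,970 − 4,770 = 66,200 kg.
Stage dry mass = ε × stage wet mass = 0.07 × 66,200 = 4,634 kg.
Burnout mass m_f = stage dry + payload = 4,634 + 4,770 = 9,404 kg.
v_e = Isp · g₀ = 302 × 9.80665 = 2961.6 m/s.
Δv = v_e · ln(70,970/9,404) = 2961.6 × ln(7.547) = 2961.6 × 2.0211 ≈ 5986 m/s.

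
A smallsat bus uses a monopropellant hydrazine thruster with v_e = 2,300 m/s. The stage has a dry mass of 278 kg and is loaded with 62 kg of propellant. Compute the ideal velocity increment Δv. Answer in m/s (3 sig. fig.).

m₀ = m_dry + m_prop = 278 + 62 = 340 kg.
Δv = v_e · ln(m₀/m_f) = 2300.0 × ln(1.223) = 2300.0 × 0.2013 ≈ 463.0 m/s.

Δv ≈ 463 m/s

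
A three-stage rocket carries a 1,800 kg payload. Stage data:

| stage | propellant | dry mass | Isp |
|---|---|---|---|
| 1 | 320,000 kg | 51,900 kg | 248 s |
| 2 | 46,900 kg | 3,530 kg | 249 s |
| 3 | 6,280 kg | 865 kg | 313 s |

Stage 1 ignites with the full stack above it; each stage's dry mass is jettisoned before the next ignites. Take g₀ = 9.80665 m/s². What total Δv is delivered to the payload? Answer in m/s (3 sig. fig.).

Δv ≈ 10800 m/s

Ignition mass of stage 1 = 320,000+51,900 + 46,900+3,530 + 6,280+865 + 1,800 = 431,275 kg.
Stage 1: m₀ = 431,275 kg, m_f = 431,275 − 320,000 = 111,275 kg; Δv = 248×9.80665×ln(3.876) = 2432.0×1.3547 ≈ 3295 m/s.
Stage 2: m₀ = 59,375 kg, m_f = 59,375 − 46,900 = 12,475 kg; Δv = 249×9.80665×ln(4.76) = 2441.9×1.5601 ≈ 3810 m/s.
Stage 3: m₀ = 8,945 kg, m_f = 8,945 − 6,280 = 2,665 kg; Δv = 313×9.80665×ln(3.356) = 3069.5×1.2109 ≈ 3717 m/s.
Total Δv = 3295 + 3810 + 3717 = 10822 m/s.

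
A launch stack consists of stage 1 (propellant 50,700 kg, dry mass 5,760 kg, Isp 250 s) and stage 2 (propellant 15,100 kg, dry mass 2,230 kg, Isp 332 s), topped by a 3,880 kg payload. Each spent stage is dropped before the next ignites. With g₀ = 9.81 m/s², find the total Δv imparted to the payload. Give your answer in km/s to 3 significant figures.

Δv ≈ 6.65 km/s

Ignition mass of stage 1 = 50,700+5,760 + 15,100+2,230 + 3,880 = 77,670 kg.
Stage 1: m₀ = 77,670 kg, m_f = 77,670 − 50,700 = 26,970 kg; Δv = 250×9.81×ln(2.88) = 2452.5×1.0577 ≈ 2594 m/s.
Stage 2: m₀ = 21,210 kg, m_f = 21,210 − 15,100 = 6,110 kg; Δv = 332×9.81×ln(3.471) = 3256.9×1.2445 ≈ 4053 m/s.
Total Δv = 2594 + 4053 = 6647 m/s.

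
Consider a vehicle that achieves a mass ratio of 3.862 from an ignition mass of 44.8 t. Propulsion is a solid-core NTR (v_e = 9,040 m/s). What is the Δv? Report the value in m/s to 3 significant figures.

Δv = v_e · ln(3.862) = 9040.0 × 1.3512 ≈ 12214.7 m/s.

Δv ≈ 12200 m/s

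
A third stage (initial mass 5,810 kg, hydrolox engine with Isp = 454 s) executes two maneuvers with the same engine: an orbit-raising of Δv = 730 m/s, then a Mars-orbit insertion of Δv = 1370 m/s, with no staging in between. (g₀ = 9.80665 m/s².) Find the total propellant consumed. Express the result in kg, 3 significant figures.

total propellant consumed ≈ 2180 kg

v_e = Isp · g₀ = 454 × 9.80665 = 4452.2 m/s.
After the first burn: m = 5810 × exp(−730/4452.2) = 5810 × 0.84877 = 4,931.35 kg.
After the second burn: m = 4,931.35 × exp(−1370/4452.2) = 4,931.35 × 0.73513 = 3,625.18 kg.
Total propellant = m₀ − m_final = 5810 − 3,625.18 = 2,184.82 kg.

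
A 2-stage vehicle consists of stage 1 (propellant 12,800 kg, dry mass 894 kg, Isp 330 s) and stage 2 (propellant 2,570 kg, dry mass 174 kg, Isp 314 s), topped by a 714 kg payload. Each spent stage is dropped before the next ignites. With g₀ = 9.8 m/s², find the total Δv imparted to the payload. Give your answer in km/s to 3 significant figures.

Ignition mass of stage 1 = 12,800+894 + 2,570+174 + 714 = 17,152 kg.
Stage 1: m₀ = 17,152 kg, m_f = 17,152 − 12,800 = 4,352 kg; Δv = 330×9.8×ln(3.941) = 3234.0×1.3715 ≈ 4435 m/s.
Stage 2: m₀ = 3,458 kg, m_f = 3,458 − 2,570 = 888 kg; Δv = 314×9.8×ln(3.894) = 3077.2×1.3595 ≈ 4183 m/s.
Total Δv = 4435 + 4183 = 8618 m/s.

Δv ≈ 8.62 km/s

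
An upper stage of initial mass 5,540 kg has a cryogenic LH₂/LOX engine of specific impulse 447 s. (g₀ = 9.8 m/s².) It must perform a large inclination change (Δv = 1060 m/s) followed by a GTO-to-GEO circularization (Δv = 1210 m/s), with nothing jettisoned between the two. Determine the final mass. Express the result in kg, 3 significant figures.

final mass ≈ 3300 kg

v_e = Isp · g₀ = 447 × 9.8 = 4380.6 m/s.
After the first burn: m = 5540 × exp(−1060/4380.6) = 5540 × 0.78508 = 4,349.34 kg.
After the second burn: m = 4,349.34 × exp(−1210/4380.6) = 4,349.34 × 0.75865 = 3,299.63 kg.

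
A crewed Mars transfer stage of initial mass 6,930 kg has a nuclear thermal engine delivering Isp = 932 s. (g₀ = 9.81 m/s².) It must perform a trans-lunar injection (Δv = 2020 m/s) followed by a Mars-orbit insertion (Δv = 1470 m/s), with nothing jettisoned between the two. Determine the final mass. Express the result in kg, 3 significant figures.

v_e = Isp · g₀ = 932 × 9.81 = 9142.9 m/s.
After the first burn: m = 6930 × exp(−2020/9142.9) = 6930 × 0.80177 = 5,556.27 kg.
After the second burn: m = 5,556.27 × exp(−1470/9142.9) = 5,556.27 × 0.85148 = 4,731.05 kg.

final mass ≈ 4730 kg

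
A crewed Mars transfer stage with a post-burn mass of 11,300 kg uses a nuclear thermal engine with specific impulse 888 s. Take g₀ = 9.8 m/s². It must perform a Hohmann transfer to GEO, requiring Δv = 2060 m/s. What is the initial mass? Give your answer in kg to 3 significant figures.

initial mass ≈ 14300 kg

v_e = Isp · g₀ = 888 × 9.8 = 8702.4 m/s.
Using Δv = v_e ln(m₀/m_f): m₀/m_f = exp(Δv / v_e) = exp(2060 / 8702.4) = exp(0.2367) = 1.2671.
m₀ = m_f × 1.2671 = 11,300 × 1.2671 = 14,318.2 kg.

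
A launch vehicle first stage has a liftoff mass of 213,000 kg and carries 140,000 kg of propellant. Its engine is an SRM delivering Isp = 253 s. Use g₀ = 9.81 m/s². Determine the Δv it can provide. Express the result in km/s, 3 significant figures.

Δv ≈ 2.66 km/s

v_e = Isp · g₀ = 253 × 9.81 = 2481.9 m/s.
m_f = m₀ − m_prop = 213,000 − 140,000 = 73,000 kg.
By the Tsiolkovsky rocket equation, Δv = v_e · ln(m₀/m_f) = 2481.9 × ln(2.918) = 2481.9 × 1.0708 ≈ 2657.7 m/s.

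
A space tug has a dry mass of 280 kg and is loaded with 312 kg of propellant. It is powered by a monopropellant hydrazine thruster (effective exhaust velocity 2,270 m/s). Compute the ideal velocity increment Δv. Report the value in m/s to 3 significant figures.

Δv ≈ 1700 m/s

m₀ = m_dry + m_prop = 280 + 312 = 592 kg.
Δv = v_e · ln(m₀/m_f) = 2270.0 × ln(2.114) = 2270.0 × 0.7487 ≈ 1699.6 m/s.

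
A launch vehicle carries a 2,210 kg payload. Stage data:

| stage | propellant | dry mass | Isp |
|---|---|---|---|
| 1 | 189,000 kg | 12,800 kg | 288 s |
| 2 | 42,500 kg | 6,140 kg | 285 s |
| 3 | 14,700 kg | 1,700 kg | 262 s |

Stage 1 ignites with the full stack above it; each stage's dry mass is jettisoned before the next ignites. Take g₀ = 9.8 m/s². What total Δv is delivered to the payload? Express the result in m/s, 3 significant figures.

Δv ≈ 10200 m/s

Ignition mass of stage 1 = 189,000+12,800 + 42,500+6,140 + 14,700+1,700 + 2,210 = 269,050 kg.
Stage 1: m₀ = 269,050 kg, m_f = 269,050 − 189,000 = 80,050 kg; Δv = 288×9.8×ln(3.361) = 2822.4×1.2122 ≈ 3421 m/s.
Stage 2: m₀ = 67,250 kg, m_f = 67,250 − 42,500 = 24,750 kg; Δv = 285×9.8×ln(2.717) = 2793.0×0.9996 ≈ 2792 m/s.
Stage 3: m₀ = 18,610 kg, m_f = 18,610 − 14,700 = 3,910 kg; Δv = 262×9.8×ln(4.76) = 2567.6×1.5602 ≈ 4006 m/s.
Total Δv = 3421 + 2792 + 4006 = 10219 m/s.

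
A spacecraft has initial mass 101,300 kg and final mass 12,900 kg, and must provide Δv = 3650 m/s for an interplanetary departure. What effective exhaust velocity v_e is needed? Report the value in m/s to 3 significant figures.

v_e ≈ 1770 m/s

ln(m₀/m_f) = ln(101300/12900) = ln(7.853) = 2.0609.
v_e = Δv / ln(m₀/m_f) = 3650 / 2.0609 = 1771.1 m/s.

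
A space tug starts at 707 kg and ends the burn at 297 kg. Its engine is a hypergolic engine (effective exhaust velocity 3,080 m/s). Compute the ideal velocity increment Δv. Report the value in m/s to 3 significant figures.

Δv ≈ 2670 m/s

Δv = v_e · ln(m₀/m_f) = 3080.0 × ln(2.38) = 3080.0 × 0.8673 ≈ 2671.3 m/s.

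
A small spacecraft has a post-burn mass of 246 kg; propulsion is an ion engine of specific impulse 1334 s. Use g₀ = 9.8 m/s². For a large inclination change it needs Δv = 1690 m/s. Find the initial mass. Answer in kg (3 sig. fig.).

v_e = Isp · g₀ = 1334 × 9.8 = 13073.2 m/s.
By the Tsiolkovsky rocket equation, m₀/m_f = exp(Δv / v_e) = exp(1690 / 13073.2) = exp(0.1293) = 1.1380.
m₀ = m_f × 1.1380 = 246 × 1.1380 = 279.948 kg.

initial mass ≈ 280 kg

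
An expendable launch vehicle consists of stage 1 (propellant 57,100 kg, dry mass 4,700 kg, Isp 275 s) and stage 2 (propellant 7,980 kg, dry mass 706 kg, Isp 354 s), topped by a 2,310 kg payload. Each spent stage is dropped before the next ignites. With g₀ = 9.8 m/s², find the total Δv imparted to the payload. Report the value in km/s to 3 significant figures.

Δv ≈ 8.62 km/s

Ignition mass of stage 1 = 57,100+4,700 + 7,980+706 + 2,310 = 72,796 kg.
Stage 1: m₀ = 72,796 kg, m_f = 72,796 − 57,100 = 15,696 kg; Δv = 275×9.8×ln(4.638) = 2695.0×1.5343 ≈ 4135 m/s.
Stage 2: m₀ = 10,996 kg, m_f = 10,996 − 7,980 = 3,016 kg; Δv = 354×9.8×ln(3.646) = 3469.2×1.2936 ≈ 4488 m/s.
Total Δv = 4135 + 4488 = 8623 m/s.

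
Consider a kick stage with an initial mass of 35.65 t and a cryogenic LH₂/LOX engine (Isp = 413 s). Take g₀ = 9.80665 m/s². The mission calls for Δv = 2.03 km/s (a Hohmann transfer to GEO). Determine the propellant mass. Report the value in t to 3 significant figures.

v_e = Isp · g₀ = 413 × 9.80665 = 4050.1 m/s.
From the ideal rocket equation, m₀/m_f = exp(Δv / v_e) = exp(2030 / 4050.1) = exp(0.5012) = 1.6507.
m_f = 35.65 / 1.6507 = 21.5969 t, so propellant = m₀ − m_f = 35.65 − 21.5969 = 14.0531 t.

propellant mass ≈ 14.1 t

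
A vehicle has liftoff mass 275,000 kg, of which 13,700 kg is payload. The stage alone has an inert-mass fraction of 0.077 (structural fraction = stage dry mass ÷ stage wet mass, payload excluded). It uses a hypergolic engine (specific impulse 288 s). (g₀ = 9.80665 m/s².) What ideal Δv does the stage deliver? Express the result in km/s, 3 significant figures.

Δv ≈ 5.92 km/s

Stage wet mass = m₀ − payload = 275,000 − 13,700 = 261,300 kg.
Stage dry mass = ε × stage wet mass = 0.077 × 261,300 = 20,120.1 kg.
Burnout mass m_f = stage dry + payload = 20,120.1 + 13,700 = 33,820.1 kg.
v_e = Isp · g₀ = 288 × 9.80665 = 2824.3 m/s.
Rocket equation: Δv = v_e · ln(275,000/33,820.1) = 2824.3 × ln(8.131) = 2824.3 × 2.0957 ≈ 5919 m/s.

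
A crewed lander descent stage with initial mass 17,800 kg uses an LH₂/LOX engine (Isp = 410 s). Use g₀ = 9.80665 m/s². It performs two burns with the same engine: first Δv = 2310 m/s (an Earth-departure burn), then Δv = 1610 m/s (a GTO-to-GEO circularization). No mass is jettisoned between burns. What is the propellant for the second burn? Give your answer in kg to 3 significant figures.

propellant for the second burn ≈ 3310 kg

v_e = Isp · g₀ = 410 × 9.80665 = 4020.7 m/s.
After the first burn: m = 17800 × exp(−2310/4020.7) = 17800 × 0.56297 = 10,020.9 kg.
After the second burn: m = 10,020.9 × exp(−1610/4020.7) = 10,020.9 × 0.67004 = 6,714.4 kg.
Second-burn propellant = 10,020.9 − 6,714.4 = 3,306.5 kg.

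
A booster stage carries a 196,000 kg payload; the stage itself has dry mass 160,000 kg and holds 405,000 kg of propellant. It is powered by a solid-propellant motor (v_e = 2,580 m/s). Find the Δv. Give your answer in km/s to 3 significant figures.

m₀ = payload + dry + propellant = 196,000 + 160,000 + 405,000 = 761,000 kg.
m_f = payload + dry = 196,000 + 160,000 = 356,000 kg.
By the Tsiolkovsky rocket equation, Δv = v_e · ln(m₀/m_f) = 2580.0 × ln(2.138) = 2580.0 × 0.7597 ≈ 1960.0 m/s.

Δv ≈ 1.96 km/s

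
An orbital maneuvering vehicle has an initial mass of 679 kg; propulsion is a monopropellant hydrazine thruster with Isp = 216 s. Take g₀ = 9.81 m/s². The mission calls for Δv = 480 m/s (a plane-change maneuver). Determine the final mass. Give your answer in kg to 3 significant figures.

v_e = Isp · g₀ = 216 × 9.81 = 2119.0 m/s.
m₀/m_f = exp(Δv / v_e) = exp(480 / 2119.0) = exp(0.2265) = 1.2542.
m_f = m₀ / 1.2542 = 679 / 1.2542 = 541.381 kg.

final mass ≈ 541 kg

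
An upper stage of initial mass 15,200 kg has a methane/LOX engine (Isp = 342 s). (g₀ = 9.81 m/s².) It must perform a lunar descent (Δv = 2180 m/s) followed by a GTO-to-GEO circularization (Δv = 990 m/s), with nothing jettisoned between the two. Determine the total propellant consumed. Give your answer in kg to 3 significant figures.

total propellant consumed ≈ 9290 kg

v_e = Isp · g₀ = 342 × 9.81 = 3355.0 m/s.
After the first burn: m = 15200 × exp(−2180/3355.0) = 15200 × 0.52216 = 7,936.83 kg.
After the second burn: m = 7,936.83 × exp(−990/3355.0) = 7,936.83 × 0.74447 = 5,908.73 kg.
Total propellant = m₀ − m_final = 15200 − 5,908.73 = 9,291.27 kg.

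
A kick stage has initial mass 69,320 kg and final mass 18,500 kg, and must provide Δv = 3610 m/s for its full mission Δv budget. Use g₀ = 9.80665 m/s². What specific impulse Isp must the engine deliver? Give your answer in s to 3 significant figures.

ln(m₀/m_f) = ln(69320/18500) = ln(3.747) = 1.3210.
Rocket equation: v_e = Δv / ln(m₀/m_f) = 3610 / 1.3210 = 2732.9 m/s.
Isp = v_e / g₀ = 2732.9 / 9.80665 = 278.7 s.

Isp ≈ 279 s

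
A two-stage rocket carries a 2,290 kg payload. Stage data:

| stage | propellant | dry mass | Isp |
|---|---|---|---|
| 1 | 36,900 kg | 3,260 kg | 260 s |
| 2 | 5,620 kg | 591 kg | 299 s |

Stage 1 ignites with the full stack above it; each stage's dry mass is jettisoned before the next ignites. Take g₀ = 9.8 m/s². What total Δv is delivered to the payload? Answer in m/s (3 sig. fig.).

Δv ≈ 6790 m/s

Ignition mass of stage 1 = 36,900+3,260 + 5,620+591 + 2,290 = 48,661 kg.
Stage 1: m₀ = 48,661 kg, m_f = 48,661 − 36,900 = 11,761 kg; Δv = 260×9.8×ln(4.137) = 2548.0×1.4201 ≈ 3618 m/s.
Stage 2: m₀ = 8,501 kg, m_f = 8,501 − 5,620 = 2,881 kg; Δv = 299×9.8×ln(2.951) = 2930.2×1.0820 ≈ 3171 m/s.
Total Δv = 3618 + 3171 = 6789 m/s.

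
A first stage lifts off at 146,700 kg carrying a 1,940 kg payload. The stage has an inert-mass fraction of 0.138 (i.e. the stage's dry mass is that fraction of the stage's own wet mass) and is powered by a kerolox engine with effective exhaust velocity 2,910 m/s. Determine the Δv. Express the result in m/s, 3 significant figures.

Stage wet mass = m₀ − payload = 146,700 − 1,940 = 144,760 kg.
Stage dry mass = ε × stage wet mass = 0.138 × 144,760 = 19,976.9 kg.
Burnout mass m_f = stage dry + payload = 19,976.9 + 1,940 = 21,916.9 kg.
Using Δv = v_e ln(m₀/m_f): Δv = v_e · ln(146,700/21,916.9) = 2910.0 × ln(6.693) = 2910.0 × 1.9011 ≈ 5532 m/s.

Δv ≈ 5530 m/s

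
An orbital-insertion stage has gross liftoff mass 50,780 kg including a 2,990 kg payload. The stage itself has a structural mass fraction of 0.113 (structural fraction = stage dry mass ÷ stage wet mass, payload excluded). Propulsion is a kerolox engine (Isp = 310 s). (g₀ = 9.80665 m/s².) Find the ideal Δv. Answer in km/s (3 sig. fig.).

Stage wet mass = m₀ − payload = 50,780 − 2,990 = 47,790 kg.
Stage dry mass = ε × stage wet mass = 0.113 × 47,790 = 5,400.27 kg.
Burnout mass m_f = stage dry + payload = 5,400.27 + 2,990 = 8,390.27 kg.
v_e = Isp · g₀ = 310 × 9.80665 = 3040.1 m/s.
Δv = v_e · ln(50,780/8,390.27) = 3040.1 × ln(6.052) = 3040.1 × 1.8004 ≈ 5473 m/s.

Δv ≈ 5.47 km/s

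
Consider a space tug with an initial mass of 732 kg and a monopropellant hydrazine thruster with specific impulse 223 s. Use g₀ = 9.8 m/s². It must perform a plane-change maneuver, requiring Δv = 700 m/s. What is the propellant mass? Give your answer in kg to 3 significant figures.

v_e = Isp · g₀ = 223 × 9.8 = 2185.4 m/s.
m₀/m_f = exp(Δv / v_e) = exp(700 / 2185.4) = exp(0.3203) = 1.3776.
m_f = 732 / 1.3776 = 531.359 kg, so propellant = m₀ − m_f = 732 − 531.359 = 200.641 kg.

propellant mass ≈ 201 kg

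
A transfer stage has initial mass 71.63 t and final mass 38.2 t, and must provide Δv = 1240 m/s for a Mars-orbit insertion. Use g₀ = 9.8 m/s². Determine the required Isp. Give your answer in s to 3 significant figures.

ln(m₀/m_f) = ln(71630/38200) = ln(1.875) = 0.6287.
v_e = Δv / ln(m₀/m_f) = 1240 / 0.6287 = 1972.4 m/s.
Isp = v_e / g₀ = 1972.4 / 9.8 = 201.3 s.

Isp ≈ 201 s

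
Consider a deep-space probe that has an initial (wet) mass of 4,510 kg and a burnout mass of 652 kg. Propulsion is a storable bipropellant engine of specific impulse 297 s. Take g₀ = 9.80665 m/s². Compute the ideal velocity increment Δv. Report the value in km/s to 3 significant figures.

v_e = Isp · g₀ = 297 × 9.80665 = 2912.6 m/s.
Using Δv = v_e ln(m₀/m_f): Δv = v_e · ln(m₀/m_f) = 2912.6 × ln(6.917) = 2912.6 × 1.9340 ≈ 5632.9 m/s.

Δv ≈ 5.63 km/s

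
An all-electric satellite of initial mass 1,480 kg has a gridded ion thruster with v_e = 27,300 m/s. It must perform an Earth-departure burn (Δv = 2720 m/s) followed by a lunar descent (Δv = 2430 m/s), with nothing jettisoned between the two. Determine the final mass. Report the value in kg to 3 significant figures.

final mass ≈ 1230 kg

After the first burn: m = 1480 × exp(−2720/27300.0) = 1480 × 0.90517 = 1,339.65 kg.
After the second burn: m = 1,339.65 × exp(−2430/27300.0) = 1,339.65 × 0.91484 = 1,225.57 kg.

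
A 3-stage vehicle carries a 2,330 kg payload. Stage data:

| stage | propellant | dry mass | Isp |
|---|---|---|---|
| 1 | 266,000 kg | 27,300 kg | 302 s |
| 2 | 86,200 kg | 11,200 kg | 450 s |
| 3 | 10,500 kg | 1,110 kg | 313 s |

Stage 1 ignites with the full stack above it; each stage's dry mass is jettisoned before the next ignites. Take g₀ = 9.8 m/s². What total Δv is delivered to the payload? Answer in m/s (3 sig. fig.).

Δv ≈ 14000 m/s

Ignition mass of stage 1 = 266,000+27,300 + 86,200+11,200 + 10,500+1,110 + 2,330 = 404,640 kg.
Stage 1: m₀ = 404,640 kg, m_f = 404,640 − 266,000 = 138,640 kg; Δv = 302×9.8×ln(2.919) = 2959.6×1.0711 ≈ 3170 m/s.
Stage 2: m₀ = 111,340 kg, m_f = 111,340 − 86,200 = 25,140 kg; Δv = 450×9.8×ln(4.429) = 4410.0×1.4881 ≈ 6563 m/s.
Stage 3: m₀ = 13,940 kg, m_f = 13,940 − 10,500 = 3,440 kg; Δv = 313×9.8×ln(4.052) = 3067.4×1.3993 ≈ 4292 m/s.
Total Δv = 3170 + 6563 + 4292 = 14025 m/s.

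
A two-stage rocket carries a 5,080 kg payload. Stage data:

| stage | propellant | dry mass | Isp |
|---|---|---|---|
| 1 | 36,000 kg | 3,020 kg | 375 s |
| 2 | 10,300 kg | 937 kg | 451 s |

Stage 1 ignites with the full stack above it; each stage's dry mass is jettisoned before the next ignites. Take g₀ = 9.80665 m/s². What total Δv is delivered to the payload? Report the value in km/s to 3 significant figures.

Ignition mass of stage 1 = 36,000+3,020 + 10,300+937 + 5,080 = 55,337 kg.
Stage 1: m₀ = 55,337 kg, m_f = 55,337 − 36,000 = 19,337 kg; Δv = 375×9.80665×ln(2.862) = 3677.5×1.0514 ≈ 3867 m/s.
Stage 2: m₀ = 16,317 kg, m_f = 16,317 − 10,300 = 6,017 kg; Δv = 451×9.80665×ln(2.712) = 4422.8×0.9976 ≈ 4412 m/s.
Total Δv = 3867 + 4412 = 8279 m/s.

Δv ≈ 8.28 km/s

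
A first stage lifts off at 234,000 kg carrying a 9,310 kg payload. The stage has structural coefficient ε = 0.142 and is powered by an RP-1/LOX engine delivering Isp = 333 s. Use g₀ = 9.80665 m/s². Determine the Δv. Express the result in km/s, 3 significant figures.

Stage wet mass = m₀ − payload = 234,000 − 9,310 = 224,690 kg.
Stage dry mass = ε × stage wet mass = 0.142 × 224,690 = 31,906 kg.
Burnout mass m_f = stage dry + payload = 31,906 + 9,310 = 41,216 kg.
v_e = Isp · g₀ = 333 × 9.80665 = 3265.6 m/s.
By the Tsiolkovsky rocket equation, Δv = v_e · ln(234,000/41,216) = 3265.6 × ln(5.677) = 3265.6 × 1.7365 ≈ 5671 m/s.

Δv ≈ 5.67 km/s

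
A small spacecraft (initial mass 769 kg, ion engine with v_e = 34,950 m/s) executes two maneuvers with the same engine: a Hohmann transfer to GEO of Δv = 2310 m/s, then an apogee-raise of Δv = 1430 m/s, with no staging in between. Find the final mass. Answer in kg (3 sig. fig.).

After the first burn: m = 769 × exp(−2310/34950.0) = 769 × 0.93604 = 719.815 kg.
After the second burn: m = 719.815 × exp(−1430/34950.0) = 719.815 × 0.95991 = 690.958 kg.

final mass ≈ 691 kg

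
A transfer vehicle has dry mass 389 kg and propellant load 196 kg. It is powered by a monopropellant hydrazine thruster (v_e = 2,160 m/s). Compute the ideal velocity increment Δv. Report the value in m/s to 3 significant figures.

Δv ≈ 881 m/s

m₀ = m_dry + m_prop = 389 + 196 = 585 kg.
Δv = v_e · ln(m₀/m_f) = 2160.0 × ln(1.504) = 2160.0 × 0.4080 ≈ 881.4 m/s.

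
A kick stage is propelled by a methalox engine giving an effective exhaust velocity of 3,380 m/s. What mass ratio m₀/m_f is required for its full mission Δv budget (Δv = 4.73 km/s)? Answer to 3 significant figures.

mass ratio ≈ 4.05

Rocket equation: m₀/m_f = exp(Δv / v_e) = exp(4730 / 3380.0) = exp(1.3994) = 4.0528.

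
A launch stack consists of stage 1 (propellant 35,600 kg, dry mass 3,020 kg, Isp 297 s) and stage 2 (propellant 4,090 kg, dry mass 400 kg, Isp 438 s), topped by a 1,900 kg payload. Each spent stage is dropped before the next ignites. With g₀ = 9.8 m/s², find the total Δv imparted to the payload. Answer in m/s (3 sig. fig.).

Ignition mass of stage 1 = 35,600+3,020 + 4,090+400 + 1,900 = 45,010 kg.
Stage 1: m₀ = 45,010 kg, m_f = 45,010 − 35,600 = 9,410 kg; Δv = 297×9.8×ln(4.783) = 2910.6×1.5651 ≈ 4555 m/s.
Stage 2: m₀ = 6,390 kg, m_f = 6,390 − 4,090 = 2,300 kg; Δv = 438×9.8×ln(2.778) = 4292.4×1.0218 ≈ 4386 m/s.
Total Δv = 4555 + 4386 = 8941 m/s.

Δv ≈ 8940 m/s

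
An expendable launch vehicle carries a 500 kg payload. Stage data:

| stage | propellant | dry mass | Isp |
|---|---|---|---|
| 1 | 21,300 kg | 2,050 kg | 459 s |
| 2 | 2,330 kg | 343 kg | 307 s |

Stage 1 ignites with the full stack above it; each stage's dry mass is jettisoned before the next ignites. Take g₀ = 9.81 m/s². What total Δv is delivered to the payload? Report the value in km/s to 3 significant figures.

Δv ≈ 11.3 km/s

Ignition mass of stage 1 = 21,300+2,050 + 2,330+343 + 500 = 26,523 kg.
Stage 1: m₀ = 26,523 kg, m_f = 26,523 − 21,300 = 5,223 kg; Δv = 459×9.81×ln(5.078) = 4502.8×1.6249 ≈ 7317 m/s.
Stage 2: m₀ = 3,173 kg, m_f = 3,173 − 2,330 = 843 kg; Δv = 307×9.81×ln(3.764) = 3011.7×1.3255 ≈ 3992 m/s.
Total Δv = 7317 + 3992 = 11309 m/s.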